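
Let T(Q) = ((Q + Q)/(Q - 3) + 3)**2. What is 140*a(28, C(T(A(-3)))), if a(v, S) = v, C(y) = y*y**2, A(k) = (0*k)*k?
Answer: 3920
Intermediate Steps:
A(k) = 0 (A(k) = 0*k = 0)
T(Q) = (3 + 2*Q/(-3 + Q))**2 (T(Q) = ((2*Q)/(-3 + Q) + 3)**2 = (2*Q/(-3 + Q) + 3)**2 = (3 + 2*Q/(-3 + Q))**2)
C(y) = y**3
140*a(28, C(T(A(-3)))) = 140*28 = 3920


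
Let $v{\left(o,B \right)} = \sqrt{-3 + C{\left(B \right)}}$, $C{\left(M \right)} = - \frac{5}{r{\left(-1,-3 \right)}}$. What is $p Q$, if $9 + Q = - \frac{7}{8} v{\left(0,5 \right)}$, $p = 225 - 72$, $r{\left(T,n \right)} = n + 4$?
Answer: $-1377 - \frac{1071 i \sqrt{2}}{4} \approx -1377.0 - 378.66 i$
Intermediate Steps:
$r{\left(T,n \right)} = 4 + n$
$p = 153$
$C{\left(M \right)} = -5$ ($C{\left(M \right)} = - \frac{5}{4 - 3} = - \frac{5}{1} = \left(-5\right) 1 = -5$)
$v{\left(o,B \right)} = 2 i \sqrt{2}$ ($v{\left(o,B \right)} = \sqrt{-3 - 5} = \sqrt{-8} = 2 i \sqrt{2}$)
$Q = -9 - \frac{7 i \sqrt{2}}{4}$ ($Q = -9 + - \frac{7}{8} \cdot 2 i \sqrt{2} = -9 + \left(-7\right) \frac{1}{8} \cdot 2 i \sqrt{2} = -9 - \frac{7 \cdot 2 i \sqrt{2}}{8} = -9 - \frac{7 i \sqrt{2}}{4} \approx -9.0 - 2.4749 i$)
$p Q = 153 \left(-9 - \frac{7 i \sqrt{2}}{4}\right) = -1377 - \frac{1071 i \sqrt{2}}{4}$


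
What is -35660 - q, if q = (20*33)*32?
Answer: -56780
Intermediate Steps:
q = 21120 (q = 660*32 = 21120)
-35660 - q = -35660 - 1*21120 = -35660 - 21120 = -56780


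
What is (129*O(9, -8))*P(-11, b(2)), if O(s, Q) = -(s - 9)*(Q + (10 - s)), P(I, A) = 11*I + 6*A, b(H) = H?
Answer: 0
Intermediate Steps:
P(I, A) = 6*A + 11*I
O(s, Q) = -(-9 + s)*(10 + Q - s)
(129*O(9, -8))*P(-11, b(2)) = (129*(90 + 9² - 19*9 + 9*(-8) - 1*(-8)*9))*(6*2 + 11*(-11)) = (129*(90 + 81 - 171 - 72 + 72))*(12 - 121) = (129*0)*(-109) = 0*(-109) = 0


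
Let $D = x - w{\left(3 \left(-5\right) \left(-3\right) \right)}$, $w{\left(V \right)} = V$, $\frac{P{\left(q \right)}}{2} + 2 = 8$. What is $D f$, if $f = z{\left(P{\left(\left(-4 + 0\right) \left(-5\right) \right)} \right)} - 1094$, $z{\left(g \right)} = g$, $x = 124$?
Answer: $-85478$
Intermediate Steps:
$P{\left(q \right)} = 12$ ($P{\left(q \right)} = -4 + 2 \cdot 8 = -4 + 16 = 12$)
$D = 79$ ($D = 124 - 3 \left(-5\right) \left(-3\right) = 124 - \left(-15\right) \left(-3\right) = 124 - 45 = 79$)
$f = -1082$ ($f = 12 - 1094 = -1082$)
$D f = 79 \left(-1082\right) = -85478$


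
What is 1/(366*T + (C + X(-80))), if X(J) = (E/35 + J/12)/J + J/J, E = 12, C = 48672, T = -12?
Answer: 1050/46495133 ≈ 2.2583e-5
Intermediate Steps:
X(J) = 1 + (12/35 + J/12)/J (X(J) = (12/35 + J/12)/J + J/J = (12*(1/35) + J*(1/12))/J + 1 = (12/35 + J/12)/J + 1 = 1 + (12/35 + J/12)/J)
1/(366*T + (C + X(-80))) = 1/(366*(-12) + (48672 + (1/420)*(144 + 455*(-80))/(-80))) = 1/(-4392 + (48672 + (1/420)*(-1/80)*(144 - 36400))) = 1/(-4392 + (48672 + (1/420)*(-1/80)*(-36256))) = 1/(-4392 + (48672 + 1133/1050)) = 1/(-4392 + 51106733/1050) = 1/(46495133/1050) = 1050/46495133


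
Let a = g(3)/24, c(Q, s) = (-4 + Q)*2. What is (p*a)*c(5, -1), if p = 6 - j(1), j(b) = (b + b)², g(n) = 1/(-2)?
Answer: -1/12 ≈ -0.083333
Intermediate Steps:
g(n) = -½
j(b) = 4*b² (j(b) = (2*b)² = 4*b²)
c(Q, s) = -8 + 2*Q
a = -1/48 (a = -½/24 = -½*1/24 = -1/48 ≈ -0.020833)
p = 2 (p = 6 - 4*1² = 6 - 4 = 2)
(p*a)*c(5, -1) = (2*(-1/48))*(-8 + 2*5) = -(-8 + 10)/24 = -1/24*2 = -1/12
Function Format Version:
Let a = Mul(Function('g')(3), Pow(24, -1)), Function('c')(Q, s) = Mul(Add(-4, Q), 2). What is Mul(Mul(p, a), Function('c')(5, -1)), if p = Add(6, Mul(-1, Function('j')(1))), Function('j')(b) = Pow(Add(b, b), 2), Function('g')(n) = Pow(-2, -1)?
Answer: Rational(-1, 12) ≈ -0.083333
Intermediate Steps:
Function('g')(n) = Rational(-1, 2)
Function('j')(b) = Mul(4, Pow(b, 2)) (Function('j')(b) = Pow(Mul(2, b), 2) = Mul(4, Pow(b, 2)))
Function('c')(Q, s) = Add(-8, Mul(2, Q))
a = Rational(-1, 48) (a = Mul(Rational(-1, 2), Pow(24, -1)) = Mul(Rational(-1, 2), Rational(1, 24)) = Rational(-1, 48) ≈ -0.020833)
p = 2 (p = Add(6, Mul(-1, Mul(4, Pow(1, 2)))) = Add(6, Mul(-1, Mul(4, 1))) = Add(6, Mul(-1, 4)) = Add(6, -4) = 2)
Mul(Mul(p, a), Function('c')(5, -1)) = Mul(Mul(2, Rational(-1, 48)), Add(-8, Mul(2, 5))) = Mul(Rational(-1, 24), Add(-8, 10)) = Mul(Rational(-1, 24), 2) = Rational(-1, 12)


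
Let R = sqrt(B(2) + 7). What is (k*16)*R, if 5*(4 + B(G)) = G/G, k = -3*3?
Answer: -576*sqrt(5)/5 ≈ -257.60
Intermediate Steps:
k = -9
B(G) = -19/5 (B(G) = -4 + (G/G)/5 = -4 + (1/5)*1 = -4 + 1/5 = -19/5)
R = 4*sqrt(5)/5 (R = sqrt(-19/5 + 7) = sqrt(16/5) = 4*sqrt(5)/5 ≈ 1.7889)
(k*16)*R = (-9*16)*(4*sqrt(5)/5) = -576*sqrt(5)/5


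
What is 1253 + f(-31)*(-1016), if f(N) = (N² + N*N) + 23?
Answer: -1974867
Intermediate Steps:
f(N) = 23 + 2*N² (f(N) = (N² + N²) + 23 = 2*N² + 23 = 23 + 2*N²)
1253 + f(-31)*(-1016) = 1253 + (23 + 2*(-31)²)*(-1016) = 1253 + (23 + 2*961)*(-1016) = 1253 + (23 + 1922)*(-1016) = 1253 + 1945*(-1016) = 1253 - 1976120 = -1974867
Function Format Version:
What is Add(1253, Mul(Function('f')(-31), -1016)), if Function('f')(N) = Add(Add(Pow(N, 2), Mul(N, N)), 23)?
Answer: -1974867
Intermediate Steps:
Function('f')(N) = Add(23, Mul(2, Pow(N, 2))) (Function('f')(N) = Add(Add(Pow(N, 2), Pow(N, 2)), 23) = Add(Mul(2, Pow(N, 2)), 23) = Add(23, Mul(2, Pow(N, 2))))
Add(1253, Mul(Function('f')(-31), -1016)) = Add(1253, Mul(Add(23, Mul(2, Pow(-31, 2))), -1016)) = Add(1253, Mul(Add(23, Mul(2, 961)), -1016)) = Add(1253, Mul(Add(23, 1922), -1016)) = Add(1253, Mul(1945, -1016)) = Add(1253, -1976120) = -1974867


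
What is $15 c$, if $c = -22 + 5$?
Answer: $-255$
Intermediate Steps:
$c = -17$
$15 c = 15 \left(-17\right) = -255$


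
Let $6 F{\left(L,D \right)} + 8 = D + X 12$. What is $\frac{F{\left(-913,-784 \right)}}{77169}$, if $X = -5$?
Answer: $- \frac{142}{77169} \approx -0.0018401$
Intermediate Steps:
$F{\left(L,D \right)} = - \frac{34}{3} + \frac{D}{6}$ ($F{\left(L,D \right)} = - \frac{4}{3} + \frac{D - 60}{6} = - \frac{4}{3} + \frac{-60 + D}{6} = - \frac{4}{3} + \left(-10 + \frac{D}{6}\right) = - \frac{34}{3} + \frac{D}{6}$)
$\frac{F{\left(-913,-784 \right)}}{77169} = \frac{- \frac{34}{3} + \frac{1}{6} \left(-784\right)}{77169} = \left(- \frac{34}{3} - \frac{392}{3}\right) \frac{1}{77169} = \left(-142\right) \frac{1}{77169} = - \frac{142}{77169}$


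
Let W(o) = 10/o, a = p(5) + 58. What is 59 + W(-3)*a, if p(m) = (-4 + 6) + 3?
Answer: -151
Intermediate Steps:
p(m) = 5 (p(m) = 2 + 3 = 5)
a = 63 (a = 5 + 58 = 63)
59 + W(-3)*a = 59 + (10/(-3))*63 = 59 + (10*(-⅓))*63 = 59 - 10/3*63 = 59 - 210 = -151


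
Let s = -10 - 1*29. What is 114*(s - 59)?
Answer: -11172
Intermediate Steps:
s = -39 (s = -10 - 29 = -39)
114*(s - 59) = 114*(-39 - 59) = 114*(-98) = -11172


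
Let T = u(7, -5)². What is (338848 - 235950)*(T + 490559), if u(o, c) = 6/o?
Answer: 2473403163446/49 ≈ 5.0478e+10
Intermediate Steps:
T = 36/49 (T = (6/7)² = 36/49 ≈ 0.73469)
(338848 - 235950)*(T + 490559) = (338848 - 235950)*(36/49 + 490559) = 102898*(24037427/49) = 2473403163446/49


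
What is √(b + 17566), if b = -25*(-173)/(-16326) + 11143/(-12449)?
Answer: √80617663433574724526/67747458 ≈ 132.53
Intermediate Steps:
b = -235762543/203242374 (b = 4325*(-1/16326) + 11143*(-1/12449) = -4325/16326 - 11143/12449 = -235762543/203242374 ≈ -1.1600)
√(b + 17566) = √(-235762543/203242374 + 17566) = √(3569919779141/203242374) = √80617663433574724526/67747458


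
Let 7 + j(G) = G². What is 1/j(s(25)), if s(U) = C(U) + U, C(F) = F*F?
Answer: 1/422493 ≈ 2.3669e-6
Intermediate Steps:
C(F) = F²
s(U) = U + U² (s(U) = U² + U = U + U²)
j(G) = -7 + G²
1/j(s(25)) = 1/(-7 + (25*(1 + 25))²) = 1/(-7 + (25*26)²) = 1/(-7 + 650²) = 1/(-7 + 422500) = 1/422493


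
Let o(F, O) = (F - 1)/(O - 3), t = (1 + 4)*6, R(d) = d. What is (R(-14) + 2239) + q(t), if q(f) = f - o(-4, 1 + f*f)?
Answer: 2024995/898 ≈ 2255.0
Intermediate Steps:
t = 30 (t = 5*6 = 30)
o(F, O) = (-1 + F)/(-3 + O)
q(f) = f + 5/(-2 + f²) (q(f) = f - (-1 - 4)/(-3 + (1 + f*f)) = f - (-5)/(-3 + (1 + f²)) = f - (-5)/(-2 + f²) = f + 5/(-2 + f²))
(R(-14) + 2239) + q(t) = (-14 + 2239) + (5 + 30*(-2 + 30²))/(-2 + 30²) = 2225 + (5 + 30*(-2 + 900))/(-2 + 900) = 2225 + (5 + 30*898)/898 = 2225 + (5 + 26940)/898 = 2225 + (1/898)*26945 = 2225 + 26945/898 = 2024995/898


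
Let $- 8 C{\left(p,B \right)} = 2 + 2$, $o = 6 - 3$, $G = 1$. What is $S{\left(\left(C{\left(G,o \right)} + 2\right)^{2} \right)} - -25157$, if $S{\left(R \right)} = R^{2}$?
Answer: $\frac{402593}{16} \approx 25162.0$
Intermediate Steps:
$o = 3$
$C{\left(p,B \right)} = - \frac{1}{2}$ ($C{\left(p,B \right)} = - \frac{2 + 2}{8} = \left(- \frac{1}{8}\right) 4 = - \frac{1}{2}$)
$S{\left(\left(C{\left(G,o \right)} + 2\right)^{2} \right)} - -25157 = \left(\left(- \frac{1}{2} + 2\right)^{2}\right)^{2} - -25157 = \left(\left(\frac{3}{2}\right)^{2}\right)^{2} + 25157 = \left(\frac{9}{4}\right)^{2} + 25157 = \frac{81}{16} + 25157 = \frac{402593}{16}$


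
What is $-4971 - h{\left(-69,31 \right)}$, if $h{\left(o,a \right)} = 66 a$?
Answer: $-7017$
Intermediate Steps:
$-4971 - h{\left(-69,31 \right)} = -4971 - 66 \cdot 31 = -4971 - 2046 = -7017$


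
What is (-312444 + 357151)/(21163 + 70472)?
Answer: 44707/91635 ≈ 0.48788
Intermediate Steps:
(-312444 + 357151)/(21163 + 70472) = 44707/91635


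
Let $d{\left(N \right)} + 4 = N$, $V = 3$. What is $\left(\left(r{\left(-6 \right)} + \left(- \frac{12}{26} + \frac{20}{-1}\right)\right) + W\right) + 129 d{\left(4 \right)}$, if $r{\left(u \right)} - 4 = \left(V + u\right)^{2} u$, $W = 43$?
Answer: $- \frac{357}{13} \approx -27.462$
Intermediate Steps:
$d{\left(N \right)} = -4 + N$
$r{\left(u \right)} = 4 + u \left(3 + u\right)^{2}$ ($r{\left(u \right)} = 4 + \left(3 + u\right)^{2} u = 4 + u \left(3 + u\right)^{2}$)
$\left(\left(r{\left(-6 \right)} + \left(- \frac{12}{26} + \frac{20}{-1}\right)\right) + W\right) + 129 d{\left(4 \right)} = \left(\left(\left(4 - 6 \left(3 - 6\right)^{2}\right) + \left(- \frac{12}{26} + \frac{20}{-1}\right)\right) + 43\right) + 129 \left(-4 + 4\right) = \left(\left(\left(4 - 6 \left(-3\right)^{2}\right) + \left(\left(-12\right) \frac{1}{26} + 20 \left(-1\right)\right)\right) + 43\right) + 129 \cdot 0 = \left(\left(\left(4 - 54\right) - \frac{266}{13}\right) + 43\right) + 0 = \left(\left(-50 - \frac{266}{13}\right) + 43\right) + 0 = \left(- \frac{916}{13} + 43\right) + 0 = - \frac{357}{13} + 0 = - \frac{357}{13}$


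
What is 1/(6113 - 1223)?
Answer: 1/4890 ≈ 0.00020450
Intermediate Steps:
1/(6113 - 1223) = 1/4890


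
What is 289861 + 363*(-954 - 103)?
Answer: -93830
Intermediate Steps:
289861 + 363*(-954 - 103) = 289861 + 363*(-1057) = 289861 - 383691 = -93830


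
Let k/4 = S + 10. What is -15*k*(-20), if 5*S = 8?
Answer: 13920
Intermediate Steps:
S = 8/5 (S = (⅕)*8 = 8/5 ≈ 1.6000)
k = 232/5 (k = 4*(8/5 + 10) = 4*(58/5) = 232/5 ≈ 46.400)
-15*k*(-20) = -15*232/5*(-20) = -696*(-20) = 13920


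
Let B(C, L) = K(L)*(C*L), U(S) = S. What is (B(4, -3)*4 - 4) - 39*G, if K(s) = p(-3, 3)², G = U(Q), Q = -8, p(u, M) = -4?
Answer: -460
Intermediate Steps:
G = -8
K(s) = 16 (K(s) = (-4)² = 16)
B(C, L) = 16*C*L (B(C, L) = 16*(C*L) = 16*C*L)
(B(4, -3)*4 - 4) - 39*G = ((16*4*(-3))*4 - 4) - 39*(-8) = (-192*4 - 4) + 312 = (-768 - 4) + 312 = -772 + 312 = -460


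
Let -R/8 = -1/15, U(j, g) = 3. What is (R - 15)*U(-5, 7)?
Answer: -217/5 ≈ -43.400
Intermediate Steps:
R = 8/15 (R = -(-8)/15 = -8*(-1/15) = 8/15 ≈ 0.53333)
(R - 15)*U(-5, 7) = (8/15 - 15)*3 = -217/15*3 = -217/5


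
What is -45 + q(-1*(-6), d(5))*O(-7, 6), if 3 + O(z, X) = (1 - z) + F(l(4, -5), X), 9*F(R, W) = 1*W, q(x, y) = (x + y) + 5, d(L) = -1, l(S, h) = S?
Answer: 35/3 ≈ 11.667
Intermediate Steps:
q(x, y) = 5 + x + y
F(R, W) = W/9 (F(R, W) = (1*W)/9 = W/9)
O(z, X) = -2 - z + X/9 (O(z, X) = -3 + ((1 - z) + X/9) = -3 + (1 - z + X/9) = -2 - z + X/9)
-45 + q(-1*(-6), d(5))*O(-7, 6) = -45 + (5 - 1*(-6) - 1)*(-2 - 1*(-7) + (⅑)*6) = -45 + (5 + 6 - 1)*(-2 + 7 + ⅔) = -45 + 10*(17/3) = -45 + 170/3 = 35/3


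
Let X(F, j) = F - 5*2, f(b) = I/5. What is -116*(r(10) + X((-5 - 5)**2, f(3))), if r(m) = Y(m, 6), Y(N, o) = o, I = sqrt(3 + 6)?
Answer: -11136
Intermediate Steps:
I = 3 (I = sqrt(9) = 3)
r(m) = 6
f(b) = 3/5
X(F, j) = -10 + F (X(F, j) = F - 10 = -10 + F)
-116*(r(10) + X((-5 - 5)**2, f(3))) = -116*(6 + (-10 + (-5 - 5)**2)) = -116*(6 + (-10 + (-10)**2)) = -116*(6 + (-10 + 100)) = -116*(6 + 90) = -116*96 = -11136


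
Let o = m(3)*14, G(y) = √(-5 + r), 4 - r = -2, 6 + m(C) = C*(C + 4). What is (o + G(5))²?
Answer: 44521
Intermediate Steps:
m(C) = -6 + C*(4 + C) (m(C) = -6 + C*(C + 4) = -6 + C*(4 + C))
r = 6 (r = 4 - 1*(-2) = 4 + 2 = 6)
G(y) = 1 (G(y) = √(-5 + 6) = √1 = 1)
o = 210 (o = (-6 + 3² + 4*3)*14 = (-6 + 9 + 12)*14 = 15*14 = 210)
(o + G(5))² = (210 + 1)² = 211² = 44521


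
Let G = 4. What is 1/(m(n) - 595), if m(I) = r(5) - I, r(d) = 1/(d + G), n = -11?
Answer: -9/5255 ≈ -0.0017127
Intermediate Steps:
r(d) = 1/(4 + d) (r(d) = 1/(d + 4) = 1/(4 + d))
m(I) = ⅑ - I (m(I) = 1/(4 + 5) - I = 1/9 - I = ⅑ - I)
1/(m(n) - 595) = 1/((⅑ - 1*(-11)) - 595) = 1/((⅑ + 11) - 595) = 1/(100/9 - 595) = 1/(-5255/9) = -9/5255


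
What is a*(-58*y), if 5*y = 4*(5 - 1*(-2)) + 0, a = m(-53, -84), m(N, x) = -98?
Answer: 159152/5 ≈ 31830.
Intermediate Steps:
a = -98
y = 28/5 (y = (4*(5 - 1*(-2)) + 0)/5 = (4*(5 + 2) + 0)/5 = (4*7 + 0)/5 = (28 + 0)/5 = (⅕)*28 = 28/5 ≈ 5.6000)
a*(-58*y) = -(-5684)*28/5 = -98*(-1624/5) = 159152/5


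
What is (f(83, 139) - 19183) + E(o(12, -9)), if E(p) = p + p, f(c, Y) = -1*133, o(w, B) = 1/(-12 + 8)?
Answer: -38633/2 ≈ -19317.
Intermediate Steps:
o(w, B) = -¼ (o(w, B) = 1/(-4) = -¼)
f(c, Y) = -133
E(p) = 2*p
(f(83, 139) - 19183) + E(o(12, -9)) = (-133 - 19183) + 2*(-¼) = -19316 - ½ = -38633/2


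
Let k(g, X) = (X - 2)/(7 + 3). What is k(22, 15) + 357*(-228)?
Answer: -813947/10 ≈ -81395.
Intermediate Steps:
k(g, X) = -1/5 + X/10 (k(g, X) = (-2 + X)/10 = (-2 + X)*(1/10) = -1/5 + X/10)
k(22, 15) + 357*(-228) = (-1/5 + (1/10)*15) + 357*(-228) = (-1/5 + 3/2) - 81396 = 13/10 - 81396 = -813947/10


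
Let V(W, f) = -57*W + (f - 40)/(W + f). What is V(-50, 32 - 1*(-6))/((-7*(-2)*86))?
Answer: 2443/1032 ≈ 2.3672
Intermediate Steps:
V(W, f) = -57*W + (-40 + f)/(W + f)
V(-50, 32 - 1*(-6))/((-7*(-2)*86)) = ((-40 + (32 - 1*(-6)) - 57*(-50)**2 - 57*(-50)*(32 - 1*(-6)))/(-50 + (32 - 1*(-6))))/((-7*(-2)*86)) = ((-40 + (32 + 6) - 57*2500 - 57*(-50)*(32 + 6))/(-50 + (32 + 6)))/((14*86)) = ((-40 + 38 - 142500 - 57*(-50)*38)/(-50 + 38))/1204 = ((-40 + 38 - 142500 + 108300)/(-12))*(1/1204) = -1/12*(-34202)*(1/1204) = (17101/6)*(1/1204) = 2443/1032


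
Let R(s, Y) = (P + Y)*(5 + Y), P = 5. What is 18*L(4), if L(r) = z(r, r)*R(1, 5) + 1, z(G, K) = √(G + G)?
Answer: 18 + 3600*√2 ≈ 5109.2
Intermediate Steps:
R(s, Y) = (5 + Y)² (R(s, Y) = (5 + Y)*(5 + Y) = (5 + Y)²)
z(G, K) = √2*√G (z(G, K) = √(2*G) = √2*√G)
L(r) = 1 + 100*√2*√r (L(r) = (√2*√r)*(25 + 5² + 10*5) + 1 = (√2*√r)*(25 + 25 + 50) + 1 = (√2*√r)*100 + 1 = 100*√2*√r + 1 = 1 + 100*√2*√r)
18*L(4) = 18*(1 + 100*√2*√4) = 18*(1 + 100*√2*2) = 18*(1 + 200*√2) = 18 + 3600*√2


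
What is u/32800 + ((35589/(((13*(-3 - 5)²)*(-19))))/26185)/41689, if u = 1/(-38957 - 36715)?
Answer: -329968155191/133847437510872633600 ≈ -2.4653e-9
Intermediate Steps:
u = -1/75672 (u = 1/(-75672) = -1/75672 ≈ -1.3215e-5)
u/32800 + ((35589/(((13*(-3 - 5)²)*(-19))))/26185)/41689 = -1/75672/32800 + ((35589/(((13*(-3 - 5)²)*(-19))))/26185)/41689 = -1/75672*1/32800 + ((35589/(((13*(-8)²)*(-19))))*(1/26185))*(1/41689) = -1/2482041600 + ((35589/(((13*64)*(-19))))*(1/26185))*(1/41689) = -1/2482041600 + ((35589/((832*(-19))))*(1/26185))*(1/41689) = -1/2482041600 + ((35589/(-15808))*(1/26185))*(1/41689) = -1/2482041600 + ((35589*(-1/15808))*(1/26185))*(1/41689) = -1/2482041600 - 35589/15808*1/26185*(1/41689) = -1/2482041600 - 35589/413932480*1/41689 = -1/2482041600 - 35589/17256431158720 = -329968155191/133847437510872633600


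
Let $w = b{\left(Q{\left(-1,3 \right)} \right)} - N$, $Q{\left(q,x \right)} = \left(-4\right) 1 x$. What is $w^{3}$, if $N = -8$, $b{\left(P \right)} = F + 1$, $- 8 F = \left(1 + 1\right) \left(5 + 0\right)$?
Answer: $\frac{29791}{64} \approx 465.48$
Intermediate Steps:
$F = - \frac{5}{4}$ ($F = - \frac{\left(1 + 1\right) \left(5 + 0\right)}{8} = - \frac{2 \cdot 5}{8} = \left(- \frac{1}{8}\right) 10 = - \frac{5}{4} \approx -1.25$)
$Q{\left(q,x \right)} = - 4 x$
$b{\left(P \right)} = - \frac{1}{4}$ ($b{\left(P \right)} = - \frac{5}{4} + 1 = - \frac{1}{4}$)
$w = \frac{31}{4}$ ($w = - \frac{1}{4} - -8 = - \frac{1}{4} + 8 = \frac{31}{4} \approx 7.75$)
$w^{3} = \left(\frac{31}{4}\right)^{3} = \frac{29791}{64}$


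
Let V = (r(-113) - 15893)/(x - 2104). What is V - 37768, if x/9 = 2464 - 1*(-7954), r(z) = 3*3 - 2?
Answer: -1730877615/45829 ≈ -37768.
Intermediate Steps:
r(z) = 7 (r(z) = 9 - 2 = 7)
x = 93762 (x = 9*(2464 - 1*(-7954)) = 9*(2464 + 7954) = 9*10418 = 93762)
V = -7943/45829 (V = (7 - 15893)/(93762 - 2104) = -15886/91658 = -15886*1/91658 = -7943/45829 ≈ -0.17332)
V - 37768 = -7943/45829 - 37768 = -1730877615/45829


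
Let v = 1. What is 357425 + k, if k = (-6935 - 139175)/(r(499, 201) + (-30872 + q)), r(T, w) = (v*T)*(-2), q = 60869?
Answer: 10364821465/28999 ≈ 3.5742e+5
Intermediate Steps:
r(T, w) = -2*T (r(T, w) = (1*T)*(-2) = T*(-2) = -2*T)
k = -146110/28999 (k = (-6935 - 139175)/(-2*499 + (-30872 + 60869)) = -146110/(-998 + 29997) = -146110/28999 ≈ -5.0385)
357425 + k = 357425 - 146110/28999 = 10364821465/28999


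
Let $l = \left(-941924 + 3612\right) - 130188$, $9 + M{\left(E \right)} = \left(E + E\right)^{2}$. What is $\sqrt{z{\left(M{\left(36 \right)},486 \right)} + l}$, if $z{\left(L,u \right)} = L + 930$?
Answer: $i \sqrt{1062395} \approx 1030.7 i$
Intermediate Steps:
$M{\left(E \right)} = -9 + 4 E^{2}$ ($M{\left(E \right)} = -9 + \left(E + E\right)^{2} = -9 + \left(2 E\right)^{2} = -9 + 4 E^{2}$)
$z{\left(L,u \right)} = 930 + L$
$l = -1068500$ ($l = -938312 - 130188 = -1068500$)
$\sqrt{z{\left(M{\left(36 \right)},486 \right)} + l} = \sqrt{\left(930 - \left(9 - 4 \cdot 36^{2}\right)\right) - 1068500} = \sqrt{\left(930 + \left(-9 + 4 \cdot 1296\right)\right) - 1068500} = \sqrt{\left(930 + \left(-9 + 5184\right)\right) - 1068500} = \sqrt{\left(930 + 5175\right) - 1068500} = \sqrt{6105 - 1068500} = \sqrt{-1062395} = i \sqrt{1062395}$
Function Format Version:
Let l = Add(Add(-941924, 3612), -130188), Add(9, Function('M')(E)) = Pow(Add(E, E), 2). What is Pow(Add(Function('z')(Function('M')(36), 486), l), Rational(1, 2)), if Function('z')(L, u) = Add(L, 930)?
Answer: Mul(I, Pow(1062395, Rational(1, 2))) ≈ Mul(1030.7, I)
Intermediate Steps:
Function('M')(E) = Add(-9, Mul(4, Pow(E, 2))) (Function('M')(E) = Add(-9, Pow(Add(E, E), 2)) = Add(-9, Pow(Mul(2, E), 2)) = Add(-9, Mul(4, Pow(E, 2))))
Function('z')(L, u) = Add(930, L)
l = -1068500 (l = Add(-938312, -130188) = -1068500)
Pow(Add(Function('z')(Function('M')(36), 486), l), Rational(1, 2)) = Pow(Add(Add(930, Add(-9, Mul(4, Pow(36, 2)))), -1068500), Rational(1, 2)) = Pow(Add(Add(930, Add(-9, Mul(4, 1296))), -1068500), Rational(1, 2)) = Pow(Add(Add(930, Add(-9, 5184)), -1068500), Rational(1, 2)) = Pow(Add(Add(930, 5175), -1068500), Rational(1, 2)) = Pow(Add(6105, -1068500), Rational(1, 2)) = Pow(-1062395, Rational(1, 2)) = Mul(I, Pow(1062395, Rational(1, 2)))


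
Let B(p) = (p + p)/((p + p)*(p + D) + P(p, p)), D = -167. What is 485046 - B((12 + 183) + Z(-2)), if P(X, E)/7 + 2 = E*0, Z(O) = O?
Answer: 2430565313/5011 ≈ 4.8505e+5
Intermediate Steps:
P(X, E) = -14 (P(X, E) = -14 + 7*(E*0) = -14 + 7*0 = -14 + 0 = -14)
B(p) = 2*p/(-14 + 2*p*(-167 + p)) (B(p) = (p + p)/((p + p)*(p - 167) - 14) = (2*p)/((2*p)*(-167 + p) - 14) = (2*p)/(2*p*(-167 + p) - 14) = (2*p)/(-14 + 2*p*(-167 + p)) = 2*p/(-14 + 2*p*(-167 + p)))
485046 - B((12 + 183) + Z(-2)) = 485046 - ((12 + 183) - 2)/(-7 + ((12 + 183) - 2)**2 - 167*((12 + 183) - 2)) = 485046 - (195 - 2)/(-7 + (195 - 2)**2 - 167*(195 - 2)) = 485046 - 193/(-7 + 193**2 - 167*193) = 485046 - 193/(-7 + 37249 - 32231) = 485046 - 193/5011 = 2430565313/5011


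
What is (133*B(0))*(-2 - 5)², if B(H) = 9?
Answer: 58653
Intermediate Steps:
(133*B(0))*(-2 - 5)² = (133*9)*(-2 - 5)² = 1197*(-7)² = 1197*49 = 58653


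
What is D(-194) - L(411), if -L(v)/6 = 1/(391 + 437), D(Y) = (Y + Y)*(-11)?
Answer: 588985/138 ≈ 4268.0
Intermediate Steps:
D(Y) = -22*Y (D(Y) = (2*Y)*(-11) = -22*Y)
L(v) = -1/138 (L(v) = -6/(391 + 437) = -6/828 = -6*1/828 = -1/138)
D(-194) - L(411) = -22*(-194) - 1*(-1/138) = 4268 + 1/138 = 588985/138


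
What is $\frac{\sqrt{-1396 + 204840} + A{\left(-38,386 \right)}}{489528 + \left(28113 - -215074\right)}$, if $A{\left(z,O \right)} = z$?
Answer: $- \frac{38}{732715} + \frac{2 \sqrt{50861}}{732715} \approx 0.00056372$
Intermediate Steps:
$\frac{\sqrt{-1396 + 204840} + A{\left(-38,386 \right)}}{489528 + \left(28113 - -215074\right)} = \frac{\sqrt{-1396 + 204840} - 38}{489528 + \left(28113 - -215074\right)} = \frac{\sqrt{203444} - 38}{489528 + \left(28113 + 215074\right)} = \frac{2 \sqrt{50861} - 38}{489528 + 243187} = \frac{-38 + 2 \sqrt{50861}}{732715} = \left(-38 + 2 \sqrt{50861}\right) \frac{1}{732715} = - \frac{38}{732715} + \frac{2 \sqrt{50861}}{732715}$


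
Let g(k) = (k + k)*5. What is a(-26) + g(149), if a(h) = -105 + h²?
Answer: 2061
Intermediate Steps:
g(k) = 10*k (g(k) = (2*k)*5 = 10*k)
a(-26) + g(149) = (-105 + (-26)²) + 10*149 = (-105 + 676) + 1490 = 571 + 1490 = 2061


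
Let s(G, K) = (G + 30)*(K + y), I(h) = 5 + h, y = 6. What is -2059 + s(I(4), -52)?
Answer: -3853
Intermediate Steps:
s(G, K) = (6 + K)*(30 + G) (s(G, K) = (G + 30)*(K + 6) = (30 + G)*(6 + K) = (6 + K)*(30 + G))
-2059 + s(I(4), -52) = -2059 + (180 + 6*(5 + 4) + 30*(-52) + (5 + 4)*(-52)) = -2059 + (180 + 6*9 - 1560 + 9*(-52)) = -2059 + (180 + 54 - 1560 - 468) = -2059 - 1794 = -3853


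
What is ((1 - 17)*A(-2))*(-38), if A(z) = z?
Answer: -1216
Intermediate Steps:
((1 - 17)*A(-2))*(-38) = ((1 - 17)*(-2))*(-38) = -16*(-2)*(-38) = 32*(-38) = -1216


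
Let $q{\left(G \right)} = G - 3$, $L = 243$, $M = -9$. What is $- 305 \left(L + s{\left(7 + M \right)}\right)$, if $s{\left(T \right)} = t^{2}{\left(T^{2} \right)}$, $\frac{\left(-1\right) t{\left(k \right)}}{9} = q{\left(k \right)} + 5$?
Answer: $-963495$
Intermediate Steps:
$q{\left(G \right)} = -3 + G$ ($q{\left(G \right)} = G - 3 = -3 + G$)
$t{\left(k \right)} = -18 - 9 k$ ($t{\left(k \right)} = - 9 \left(\left(-3 + k\right) + 5\right) = - 9 \left(2 + k\right) = -18 - 9 k$)
$s{\left(T \right)} = \left(-18 - 9 T^{2}\right)^{2}$
$- 305 \left(L + s{\left(7 + M \right)}\right) = - 305 \left(243 + 81 \left(2 + \left(7 - 9\right)^{2}\right)^{2}\right) = - 305 \left(243 + 81 \left(2 + \left(-2\right)^{2}\right)^{2}\right) = - 305 \left(243 + 81 \left(2 + 4\right)^{2}\right) = - 305 \left(243 + 81 \cdot 6^{2}\right) = - 305 \left(243 + 81 \cdot 36\right) = - 305 \left(243 + 2916\right) = \left(-305\right) 3159 = -963495$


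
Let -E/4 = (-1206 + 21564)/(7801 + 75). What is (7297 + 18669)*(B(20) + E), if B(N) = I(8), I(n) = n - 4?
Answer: -324107612/1969 ≈ -1.6461e+5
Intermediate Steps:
I(n) = -4 + n
B(N) = 4 (B(N) = -4 + 8 = 4)
E = -20358/1969 (E = -4*(-1206 + 21564)/(7801 + 75) = -81432/7876 = -4*10179/3938 = -20358/1969 ≈ -10.339)
(7297 + 18669)*(B(20) + E) = (7297 + 18669)*(4 - 20358/1969) = 25966*(-12482/1969) = -324107612/1969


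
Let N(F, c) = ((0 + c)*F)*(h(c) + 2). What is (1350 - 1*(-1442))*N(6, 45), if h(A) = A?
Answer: 35430480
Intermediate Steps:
N(F, c) = F*c*(2 + c) (N(F, c) = ((0 + c)*F)*(c + 2) = (c*F)*(2 + c) = (F*c)*(2 + c) = F*c*(2 + c))
(1350 - 1*(-1442))*N(6, 45) = (1350 - 1*(-1442))*(6*45*(2 + 45)) = (1350 + 1442)*(6*45*47) = 2792*12690 = 35430480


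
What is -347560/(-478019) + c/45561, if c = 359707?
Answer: 187781961593/21779023659 ≈ 8.6221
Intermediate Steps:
-347560/(-478019) + c/45561 = -347560/(-478019) + 359707/45561 = -347560*(-1/478019) + 359707*(1/45561) = 347560/478019 + 359707/45561 = 187781961593/21779023659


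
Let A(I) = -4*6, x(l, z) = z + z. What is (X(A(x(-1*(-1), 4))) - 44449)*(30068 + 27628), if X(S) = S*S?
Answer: -2531296608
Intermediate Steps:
x(l, z) = 2*z
A(I) = -24
X(S) = S²
(X(A(x(-1*(-1), 4))) - 44449)*(30068 + 27628) = ((-24)² - 44449)*(30068 + 27628) = (576 - 44449)*57696 = -43873*57696 = -2531296608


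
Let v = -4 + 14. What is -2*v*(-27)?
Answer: 540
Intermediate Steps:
v = 10
-2*v*(-27) = -2*10*(-27) = -20*(-27) = 540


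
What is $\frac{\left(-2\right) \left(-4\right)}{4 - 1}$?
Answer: $\frac{8}{3} \approx 2.6667$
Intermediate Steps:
$\frac{\left(-2\right) \left(-4\right)}{4 - 1} = \frac{8}{3}$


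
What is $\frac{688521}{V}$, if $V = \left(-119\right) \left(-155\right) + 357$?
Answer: $\frac{688521}{18802} \approx 36.62$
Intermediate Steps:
$V = 18802$ ($V = 18445 + 357 = 18802$)
$\frac{688521}{V} = \frac{688521}{18802}$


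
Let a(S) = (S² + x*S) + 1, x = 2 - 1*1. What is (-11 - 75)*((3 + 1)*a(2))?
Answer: -2408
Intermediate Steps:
x = 1 (x = 2 - 1 = 1)
a(S) = 1 + S + S² (a(S) = (S² + 1*S) + 1 = (S² + S) + 1 = (S + S²) + 1 = 1 + S + S²)
(-11 - 75)*((3 + 1)*a(2)) = (-11 - 75)*((3 + 1)*(1 + 2 + 2²)) = -344*(1 + 2 + 4) = -344*7 = -86*28 = -2408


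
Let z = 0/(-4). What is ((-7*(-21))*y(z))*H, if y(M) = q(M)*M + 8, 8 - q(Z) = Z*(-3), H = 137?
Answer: 161112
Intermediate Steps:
q(Z) = 8 + 3*Z (q(Z) = 8 - Z*(-3) = 8 - (-3)*Z = 8 + 3*Z)
z = 0 (z = 0*(-¼) = 0)
y(M) = 8 + M*(8 + 3*M) (y(M) = (8 + 3*M)*M + 8 = M*(8 + 3*M) + 8 = 8 + M*(8 + 3*M))
((-7*(-21))*y(z))*H = ((-7*(-21))*(8 + 0*(8 + 3*0)))*137 = (147*(8 + 0*(8 + 0)))*137 = (147*(8 + 0*8))*137 = (147*(8 + 0))*137 = (147*8)*137 = 1176*137 = 161112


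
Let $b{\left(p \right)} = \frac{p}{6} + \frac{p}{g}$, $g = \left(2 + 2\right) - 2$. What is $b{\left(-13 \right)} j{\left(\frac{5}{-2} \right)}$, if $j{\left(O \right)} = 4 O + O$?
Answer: $\frac{325}{3} \approx 108.33$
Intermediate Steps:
$g = 2$ ($g = 4 - 2 = 2$)
$b{\left(p \right)} = \frac{2 p}{3}$ ($b{\left(p \right)} = \frac{p}{6} + \frac{p}{2} = \frac{2 p}{3}$)
$j{\left(O \right)} = 5 O$
$b{\left(-13 \right)} j{\left(\frac{5}{-2} \right)} = \frac{2}{3} \left(-13\right) 5 \frac{5}{-2} = - \frac{26 \cdot 5 \cdot 5 \left(- \frac{1}{2}\right)}{3} = - \frac{26 \cdot 5 \left(- \frac{5}{2}\right)}{3} = \left(- \frac{26}{3}\right) \left(- \frac{25}{2}\right) = \frac{325}{3}$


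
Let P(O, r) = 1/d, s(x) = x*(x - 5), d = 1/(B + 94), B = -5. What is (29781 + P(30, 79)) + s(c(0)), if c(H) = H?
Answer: 29870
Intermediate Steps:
d = 1/89 (d = 1/(-5 + 94) = 1/89 ≈ 0.011236)
s(x) = x*(-5 + x)
P(O, r) = 89 (P(O, r) = 1/(1/89) = 89)
(29781 + P(30, 79)) + s(c(0)) = (29781 + 89) + 0*(-5 + 0) = 29870 + 0*(-5) = 29870 + 0 = 29870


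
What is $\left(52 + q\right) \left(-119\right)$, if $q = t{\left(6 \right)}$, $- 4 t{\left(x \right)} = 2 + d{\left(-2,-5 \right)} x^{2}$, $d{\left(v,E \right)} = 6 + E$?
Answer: $- \frac{10115}{2} \approx -5057.5$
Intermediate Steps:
$t{\left(x \right)} = - \frac{1}{2} - \frac{x^{2}}{4}$ ($t{\left(x \right)} = - \frac{2 + \left(6 - 5\right) x^{2}}{4} = - \frac{2 + 1 x^{2}}{4} = - \frac{2 + x^{2}}{4} = - \frac{1}{2} - \frac{x^{2}}{4}$)
$q = - \frac{19}{2}$ ($q = - \frac{1}{2} - \frac{6^{2}}{4} = - \frac{1}{2} - 9 = - \frac{19}{2} \approx -9.5$)
$\left(52 + q\right) \left(-119\right) = \left(52 - \frac{19}{2}\right) \left(-119\right) = \frac{85}{2} \left(-119\right) = - \frac{10115}{2}$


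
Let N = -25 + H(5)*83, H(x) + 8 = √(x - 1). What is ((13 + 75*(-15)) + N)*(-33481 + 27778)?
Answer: 9324405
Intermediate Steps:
H(x) = -8 + √(-1 + x) (H(x) = -8 + √(x - 1) = -8 + √(-1 + x))
N = -523 (N = -25 + (-8 + √(-1 + 5))*83 = -25 + (-8 + √4)*83 = -25 + (-8 + 2)*83 = -25 - 6*83 = -25 - 498 = -523)
((13 + 75*(-15)) + N)*(-33481 + 27778) = ((13 + 75*(-15)) - 523)*(-33481 + 27778) = ((13 - 1125) - 523)*(-5703) = (-1112 - 523)*(-5703) = -1635*(-5703) = 9324405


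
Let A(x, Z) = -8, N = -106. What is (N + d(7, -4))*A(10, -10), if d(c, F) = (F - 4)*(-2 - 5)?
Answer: 400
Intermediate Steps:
d(c, F) = 28 - 7*F (d(c, F) = (-4 + F)*(-7) = 28 - 7*F)
(N + d(7, -4))*A(10, -10) = (-106 + (28 - 7*(-4)))*(-8) = (-106 + (28 + 28))*(-8) = (-106 + 56)*(-8) = -50*(-8) = 400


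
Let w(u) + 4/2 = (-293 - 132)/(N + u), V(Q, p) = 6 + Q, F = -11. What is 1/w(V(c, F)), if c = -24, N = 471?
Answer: -453/1331 ≈ -0.34035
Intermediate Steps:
w(u) = -2 - 425/(471 + u) (w(u) = -2 + (-293 - 132)/(471 + u) = -2 - 425/(471 + u))
1/w(V(c, F)) = 1/((-1367 - 2*(6 - 24))/(471 + (6 - 24))) = 1/((-1367 - 2*(-18))/(471 - 18)) = 1/((-1367 + 36)/453) = 1/((1/453)*(-1331)) = 1/(-1331/453) = -453/1331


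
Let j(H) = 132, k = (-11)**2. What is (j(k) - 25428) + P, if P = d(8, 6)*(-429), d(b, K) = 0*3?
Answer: -25296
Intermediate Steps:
k = 121
d(b, K) = 0
P = 0 (P = 0*(-429) = 0)
(j(k) - 25428) + P = (132 - 25428) + 0 = -25296 + 0 = -25296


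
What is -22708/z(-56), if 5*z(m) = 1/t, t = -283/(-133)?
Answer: -4590260/19 ≈ -2.4159e+5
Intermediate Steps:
t = 283/133 (t = -283*(-1/133) = 283/133 ≈ 2.1278)
z(m) = 133/1415 (z(m) = 1/(5*(283/133)) = (⅕)*(133/283) = 133/1415)
-22708/z(-56) = -22708/133/1415 = -22708*1415/133 = -4590260/19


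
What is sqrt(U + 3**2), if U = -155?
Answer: I*sqrt(146) ≈ 12.083*I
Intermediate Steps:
sqrt(U + 3**2) = sqrt(-155 + 3**2) = sqrt(-155 + 9) = sqrt(-146) = I*sqrt(146)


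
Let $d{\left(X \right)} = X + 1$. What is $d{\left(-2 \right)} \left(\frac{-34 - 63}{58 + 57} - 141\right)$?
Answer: $\frac{16312}{115} \approx 141.84$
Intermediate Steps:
$d{\left(X \right)} = 1 + X$
$d{\left(-2 \right)} \left(\frac{-34 - 63}{58 + 57} - 141\right) = \left(1 - 2\right) \left(\frac{-34 - 63}{58 + 57} - 141\right) = - (- \frac{97}{115} - 141) = \left(-1\right) \left(- \frac{16312}{115}\right) = \frac{16312}{115}$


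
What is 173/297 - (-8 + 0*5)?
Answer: 2549/297 ≈ 8.5825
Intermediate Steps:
173/297 - (-8 + 0*5) = 173*(1/297) - (-8 + 0) = 173/297 - 1*(-8) = 173/297 + 8 = 2549/297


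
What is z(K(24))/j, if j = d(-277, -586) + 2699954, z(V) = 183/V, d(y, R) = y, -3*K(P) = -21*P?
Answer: 1/2478392 ≈ 4.0349e-7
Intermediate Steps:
K(P) = 7*P (K(P) = -(-7)*P = 7*P)
j = 2699677 (j = -277 + 2699954 = 2699677)
z(K(24))/j = (183/((7*24)))/2699677 = (183/168)*(1/2699677) = (183*(1/168))*(1/2699677) = (61/56)*(1/2699677) = 1/2478392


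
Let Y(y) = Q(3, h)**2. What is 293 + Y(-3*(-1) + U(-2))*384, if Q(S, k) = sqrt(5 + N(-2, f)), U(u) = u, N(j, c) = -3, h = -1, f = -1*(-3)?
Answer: 1061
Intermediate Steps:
f = 3
Q(S, k) = sqrt(2) (Q(S, k) = sqrt(5 - 3) = sqrt(2))
Y(y) = 2 (Y(y) = (sqrt(2))**2 = 2)
293 + Y(-3*(-1) + U(-2))*384 = 293 + 2*384 = 293 + 768 = 1061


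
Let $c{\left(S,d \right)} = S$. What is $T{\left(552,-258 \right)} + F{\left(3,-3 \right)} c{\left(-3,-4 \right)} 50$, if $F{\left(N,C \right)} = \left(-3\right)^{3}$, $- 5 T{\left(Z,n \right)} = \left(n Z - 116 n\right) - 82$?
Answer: $26564$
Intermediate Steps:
$T{\left(Z,n \right)} = \frac{82}{5} + \frac{116 n}{5} - \frac{Z n}{5}$ ($T{\left(Z,n \right)} = - \frac{\left(n Z - 116 n\right) - 82}{5} = - \frac{\left(Z n - 116 n\right) - 82}{5} = - \frac{\left(- 116 n + Z n\right) - 82}{5} = - \frac{-82 - 116 n + Z n}{5} = \frac{82}{5} + \frac{116 n}{5} - \frac{Z n}{5}$)
$F{\left(N,C \right)} = -27$
$T{\left(552,-258 \right)} + F{\left(3,-3 \right)} c{\left(-3,-4 \right)} 50 = \left(\frac{82}{5} + \frac{116}{5} \left(-258\right) - \frac{552}{5} \left(-258\right)\right) + \left(-27\right) \left(-3\right) 50 = \left(\frac{82}{5} - \frac{29928}{5} + \frac{142416}{5}\right) + 81 \cdot 50 = 22514 + 4050 = 26564$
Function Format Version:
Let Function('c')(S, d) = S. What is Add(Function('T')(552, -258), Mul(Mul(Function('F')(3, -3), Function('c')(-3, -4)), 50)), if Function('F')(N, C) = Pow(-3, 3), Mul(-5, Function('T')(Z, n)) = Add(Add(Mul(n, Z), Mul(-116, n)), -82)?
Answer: 26564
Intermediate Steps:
Function('T')(Z, n) = Add(Rational(82, 5), Mul(Rational(116, 5), n), Mul(Rational(-1, 5), Z, n)) (Function('T')(Z, n) = Mul(Rational(-1, 5), Add(Add(Mul(n, Z), Mul(-116, n)), -82)) = Mul(Rational(-1, 5), Add(Add(Mul(Z, n), Mul(-116, n)), -82)) = Mul(Rational(-1, 5), Add(Add(Mul(-116, n), Mul(Z, n)), -82)) = Mul(Rational(-1, 5), Add(-82, Mul(-116, n), Mul(Z, n))) = Add(Rational(82, 5), Mul(Rational(116, 5), n), Mul(Rational(-1, 5), Z, n)))
Function('F')(N, C) = -27
Add(Function('T')(552, -258), Mul(Mul(Function('F')(3, -3), Function('c')(-3, -4)), 50)) = Add(Add(Rational(82, 5), Mul(Rational(116, 5), -258), Mul(Rational(-1, 5), 552, -258)), Mul(Mul(-27, -3), 50)) = Add(Add(Rational(82, 5), Rational(-29928, 5), Rational(142416, 5)), Mul(81, 50)) = Add(22514, 4050) = 26564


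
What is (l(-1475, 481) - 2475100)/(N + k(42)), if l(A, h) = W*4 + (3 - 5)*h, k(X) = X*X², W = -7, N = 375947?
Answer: -495218/90007 ≈ -5.5020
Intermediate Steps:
k(X) = X³
l(A, h) = -28 - 2*h (l(A, h) = -7*4 + (3 - 5)*h = -28 - 2*h)
(l(-1475, 481) - 2475100)/(N + k(42)) = ((-28 - 2*481) - 2475100)/(375947 + 42³) = ((-28 - 962) - 2475100)/(375947 + 74088) = (-990 - 2475100)/450035 = -2476090*1/450035 = -495218/90007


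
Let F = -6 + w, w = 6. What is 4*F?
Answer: 0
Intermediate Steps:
F = 0 (F = -6 + 6 = 0)
4*F = 4*0 = 0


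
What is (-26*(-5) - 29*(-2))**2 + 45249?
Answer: 80593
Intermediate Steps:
(-26*(-5) - 29*(-2))**2 + 45249 = (130 + 58)**2 + 45249 = 188**2 + 45249 = 35344 + 45249 = 80593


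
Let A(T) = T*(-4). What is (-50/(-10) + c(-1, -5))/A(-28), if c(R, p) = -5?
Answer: 0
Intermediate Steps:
A(T) = -4*T
(-50/(-10) + c(-1, -5))/A(-28) = (-50/(-10) - 5)/((-4*(-28))) = (-50*(-⅒) - 5)/112 = (5 - 5)*(1/112) = 0*(1/112) = 0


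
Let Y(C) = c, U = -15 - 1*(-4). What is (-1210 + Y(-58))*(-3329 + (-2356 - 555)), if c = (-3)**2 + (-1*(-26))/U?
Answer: 82598880/11 ≈ 7.5090e+6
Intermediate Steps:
U = -11 (U = -15 + 4 = -11)
c = 73/11 (c = (-3)**2 - 1*(-26)/(-11) = 9 + 26*(-1/11) = 9 - 26/11 = 73/11 ≈ 6.6364)
Y(C) = 73/11
(-1210 + Y(-58))*(-3329 + (-2356 - 555)) = (-1210 + 73/11)*(-3329 + (-2356 - 555)) = -13237*(-3329 - 2911)/11 = -13237/11*(-6240) = 82598880/11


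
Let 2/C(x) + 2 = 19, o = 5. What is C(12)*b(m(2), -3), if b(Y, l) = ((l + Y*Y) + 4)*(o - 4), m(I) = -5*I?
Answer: 202/17 ≈ 11.882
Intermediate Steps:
C(x) = 2/17 (C(x) = 2/(-2 + 19) = 2/17)
b(Y, l) = 4 + l + Y**2 (b(Y, l) = ((l + Y*Y) + 4)*(5 - 4) = ((l + Y**2) + 4)*1 = (4 + l + Y**2)*1 = 4 + l + Y**2)
C(12)*b(m(2), -3) = 2*(4 - 3 + (-5*2)**2)/17 = 2*(4 - 3 + (-10)**2)/17 = 2*(4 - 3 + 100)/17 = (2/17)*101 = 202/17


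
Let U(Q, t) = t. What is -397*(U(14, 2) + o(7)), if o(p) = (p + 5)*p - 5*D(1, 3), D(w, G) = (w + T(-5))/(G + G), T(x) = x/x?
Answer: -100441/3 ≈ -33480.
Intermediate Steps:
T(x) = 1
D(w, G) = (1 + w)/(2*G) (D(w, G) = (w + 1)/(G + G) = (1 + w)/((2*G)) = (1 + w)*(1/(2*G)) = (1 + w)/(2*G))
o(p) = -5/3 + p*(5 + p) (o(p) = (p + 5)*p - 5*(1 + 1)/(2*3) = (5 + p)*p - 5*2/(2*3) = p*(5 + p) - 5*1/3 = p*(5 + p) - 5/3 = -5/3 + p*(5 + p))
-397*(U(14, 2) + o(7)) = -397*(2 + (-5/3 + 7**2 + 5*7)) = -397*(2 + (-5/3 + 49 + 35)) = -397*(2 + 247/3) = -397*253/3 = -100441/3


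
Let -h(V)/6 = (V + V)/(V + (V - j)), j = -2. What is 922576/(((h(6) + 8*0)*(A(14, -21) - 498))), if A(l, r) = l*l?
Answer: 807254/1359 ≈ 594.01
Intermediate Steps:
A(l, r) = l²
h(V) = -12*V/(2 + 2*V) (h(V) = -6*(V + V)/(V + (V - 1*(-2))) = -6*2*V/(V + (V + 2)) = -6*2*V/(V + (2 + V)) = -6*2*V/(2 + 2*V) = -12*V/(2 + 2*V))
922576/(((h(6) + 8*0)*(A(14, -21) - 498))) = 922576/(((-6*6/(1 + 6) + 8*0)*(14² - 498))) = 922576/(((-6*6/7 + 0)*(196 - 498))) = 922576/(((-6*6*⅐ + 0)*(-302))) = 922576/(((-36/7 + 0)*(-302))) = 922576/((-36/7*(-302))) = 922576/(10872/7) = 922576*(7/10872) = 807254/1359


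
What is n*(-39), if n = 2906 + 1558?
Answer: -174096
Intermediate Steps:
n = 4464
n*(-39) = 4464*(-39) = -174096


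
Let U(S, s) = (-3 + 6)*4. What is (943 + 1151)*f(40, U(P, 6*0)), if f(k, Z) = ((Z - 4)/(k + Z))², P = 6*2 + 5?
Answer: 8376/169 ≈ 49.562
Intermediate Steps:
P = 17 (P = 12 + 5 = 17)
U(S, s) = 12 (U(S, s) = 3*4 = 12)
f(k, Z) = (-4 + Z)²/(Z + k)² (f(k, Z) = ((-4 + Z)/(Z + k))² = (-4 + Z)²/(Z + k)²)
(943 + 1151)*f(40, U(P, 6*0)) = (943 + 1151)*((-4 + 12)²/(12 + 40)²) = 2094*(8²/52²) = 2094*(64*(1/2704)) = 2094*(4/169) = 8376/169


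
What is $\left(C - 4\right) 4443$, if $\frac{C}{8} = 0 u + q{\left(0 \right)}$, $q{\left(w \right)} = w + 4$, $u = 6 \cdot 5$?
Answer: $124404$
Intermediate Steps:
$u = 30$
$q{\left(w \right)} = 4 + w$
$C = 32$ ($C = 8 \left(0 \cdot 30 + \left(4 + 0\right)\right) = 8 \left(0 + 4\right) = 8 \cdot 4 = 32$)
$\left(C - 4\right) 4443 = \left(32 - 4\right) 4443 = 28 \cdot 4443 = 124404$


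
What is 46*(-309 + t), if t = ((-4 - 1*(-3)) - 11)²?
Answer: -7590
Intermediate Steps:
t = 144 (t = ((-4 + 3) - 11)² = (-1 - 11)² = (-12)² = 144)
46*(-309 + t) = 46*(-309 + 144) = 46*(-165) = -7590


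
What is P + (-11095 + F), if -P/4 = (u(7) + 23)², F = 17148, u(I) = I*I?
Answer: -14683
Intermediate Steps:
u(I) = I²
P = -20736 (P = -4*(7² + 23)² = -4*(49 + 23)² = -4*72² = -4*5184 = -20736)
P + (-11095 + F) = -20736 + (-11095 + 17148) = -20736 + 6053 = -14683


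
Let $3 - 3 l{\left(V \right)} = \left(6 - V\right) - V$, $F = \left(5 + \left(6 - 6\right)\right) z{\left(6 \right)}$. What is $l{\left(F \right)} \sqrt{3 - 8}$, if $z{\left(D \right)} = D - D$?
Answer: $- i \sqrt{5} \approx - 2.2361 i$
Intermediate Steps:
$z{\left(D \right)} = 0$
$F = 0$ ($F = \left(5 + \left(6 - 6\right)\right) 0 = \left(5 + 0\right) 0 = 5 \cdot 0 = 0$)
$l{\left(V \right)} = -1 + \frac{2 V}{3}$ ($l{\left(V \right)} = 1 - \frac{\left(6 - V\right) - V}{3} = 1 - \frac{6 - 2 V}{3} = 1 + \left(-2 + \frac{2 V}{3}\right) = -1 + \frac{2 V}{3}$)
$l{\left(F \right)} \sqrt{3 - 8} = \left(-1 + \frac{2}{3} \cdot 0\right) \sqrt{3 - 8} = \left(-1 + 0\right) \sqrt{-5} = - i \sqrt{5}$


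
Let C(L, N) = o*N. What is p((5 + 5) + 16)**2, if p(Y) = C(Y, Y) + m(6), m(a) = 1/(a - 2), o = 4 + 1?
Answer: 271441/16 ≈ 16965.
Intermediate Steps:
o = 5
m(a) = 1/(-2 + a)
C(L, N) = 5*N
p(Y) = 1/4 + 5*Y (p(Y) = 5*Y + 1/(-2 + 6) = 5*Y + 1/4 = 1/4 + 5*Y)
p((5 + 5) + 16)**2 = (1/4 + 5*((5 + 5) + 16))**2 = (1/4 + 5*(10 + 16))**2 = (1/4 + 5*26)**2 = (1/4 + 130)**2 = (521/4)**2 = 271441/16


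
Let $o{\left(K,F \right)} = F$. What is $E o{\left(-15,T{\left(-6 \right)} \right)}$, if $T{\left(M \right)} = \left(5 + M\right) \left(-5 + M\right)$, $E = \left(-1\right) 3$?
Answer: $-33$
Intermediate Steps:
$E = -3$
$T{\left(M \right)} = \left(-5 + M\right) \left(5 + M\right)$
$E o{\left(-15,T{\left(-6 \right)} \right)} = - 3 \left(-25 + \left(-6\right)^{2}\right) = - 3 \left(-25 + 36\right) = \left(-3\right) 11 = -33$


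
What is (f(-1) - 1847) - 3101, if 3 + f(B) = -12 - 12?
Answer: -4975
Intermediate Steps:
f(B) = -27 (f(B) = -3 + (-12 - 12) = -3 - 24 = -27)
(f(-1) - 1847) - 3101 = (-27 - 1847) - 3101 = -1874 - 3101 = -4975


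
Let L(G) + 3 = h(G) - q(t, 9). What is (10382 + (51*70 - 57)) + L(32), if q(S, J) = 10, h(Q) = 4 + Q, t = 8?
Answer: 13918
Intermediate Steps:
L(G) = -9 + G (L(G) = -3 + ((4 + G) - 1*10) = -3 + ((4 + G) - 10) = -3 + (-6 + G) = -9 + G)
(10382 + (51*70 - 57)) + L(32) = (10382 + (51*70 - 57)) + (-9 + 32) = (10382 + (3570 - 57)) + 23 = (10382 + 3513) + 23 = 13895 + 23 = 13918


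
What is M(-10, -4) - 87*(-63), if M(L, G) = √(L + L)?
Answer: 5481 + 2*I*√5 ≈ 5481.0 + 4.4721*I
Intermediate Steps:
M(L, G) = √2*√L (M(L, G) = √(2*L) = √2*√L)
M(-10, -4) - 87*(-63) = √2*√(-10) - 87*(-63) = √2*(I*√10) + 5481 = 2*I*√5 + 5481 = 5481 + 2*I*√5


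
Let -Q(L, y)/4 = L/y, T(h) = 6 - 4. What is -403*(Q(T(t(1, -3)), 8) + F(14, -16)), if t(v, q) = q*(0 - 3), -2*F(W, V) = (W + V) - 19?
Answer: -7657/2 ≈ -3828.5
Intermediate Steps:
F(W, V) = 19/2 - V/2 - W/2 (F(W, V) = -((W + V) - 19)/2 = -((V + W) - 19)/2 = -(-19 + V + W)/2 = 19/2 - V/2 - W/2)
t(v, q) = -3*q (t(v, q) = q*(-3) = -3*q)
T(h) = 2
Q(L, y) = -4*L/y
-403*(Q(T(t(1, -3)), 8) + F(14, -16)) = -403*(-4*2/8 + (19/2 - ½*(-16) - ½*14)) = -403*(-4*2*⅛ + (19/2 + 8 - 7)) = -403*(-1 + 21/2) = -403*19/2 = -7657/2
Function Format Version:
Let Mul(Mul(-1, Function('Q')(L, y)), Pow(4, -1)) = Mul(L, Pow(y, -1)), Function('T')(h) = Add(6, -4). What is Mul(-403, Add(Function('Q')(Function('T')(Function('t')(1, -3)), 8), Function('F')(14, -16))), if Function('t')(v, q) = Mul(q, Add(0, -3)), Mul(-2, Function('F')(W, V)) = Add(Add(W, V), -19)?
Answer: Rational(-7657, 2) ≈ -3828.5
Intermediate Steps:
Function('F')(W, V) = Add(Rational(19, 2), Mul(Rational(-1, 2), V), Mul(Rational(-1, 2), W)) (Function('F')(W, V) = Mul(Rational(-1, 2), Add(Add(W, V), -19)) = Mul(Rational(-1, 2), Add(Add(V, W), -19)) = Mul(Rational(-1, 2), Add(-19, V, W)) = Add(Rational(19, 2), Mul(Rational(-1, 2), V), Mul(Rational(-1, 2), W)))
Function('t')(v, q) = Mul(-3, q) (Function('t')(v, q) = Mul(q, -3) = Mul(-3, q))
Function('T')(h) = 2
Function('Q')(L, y) = Mul(-4, L, Pow(y, -1)) (Function('Q')(L, y) = Mul(-4, Mul(L, Pow(y, -1))) = Mul(-4, L, Pow(y, -1)))
Mul(-403, Add(Function('Q')(Function('T')(Function('t')(1, -3)), 8), Function('F')(14, -16))) = Mul(-403, Add(Mul(-4, 2, Pow(8, -1)), Add(Rational(19, 2), Mul(Rational(-1, 2), -16), Mul(Rational(-1, 2), 14)))) = Mul(-403, Add(Mul(-4, 2, Rational(1, 8)), Add(Rational(19, 2), 8, -7))) = Mul(-403, Add(-1, Rational(21, 2))) = Mul(-403, Rational(19, 2)) = Rational(-7657, 2)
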